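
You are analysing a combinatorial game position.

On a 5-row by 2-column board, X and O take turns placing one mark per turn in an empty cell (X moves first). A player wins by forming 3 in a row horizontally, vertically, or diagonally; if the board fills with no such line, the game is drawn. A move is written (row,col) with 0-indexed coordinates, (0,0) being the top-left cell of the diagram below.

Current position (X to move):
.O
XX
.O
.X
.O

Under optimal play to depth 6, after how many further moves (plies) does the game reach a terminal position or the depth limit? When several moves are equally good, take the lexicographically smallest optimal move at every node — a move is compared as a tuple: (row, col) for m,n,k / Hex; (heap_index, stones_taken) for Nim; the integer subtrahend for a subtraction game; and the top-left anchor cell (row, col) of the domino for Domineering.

ply 1, X at .O/XX/.O/.X/.O | (0,0)=+0→XO/XX/.O/.X/.O; (2,0)=+1→.O/XX/XO/.X/.O*; (3,0)=+0→.O/XX/.O/XX/.O; (4,0)=+0→.O/XX/.O/.X/XO
ply 2, O at .O/XX/XO/.X/.O | (0,0)=-1→OO/XX/XO/.X/.O*; (3,0)=-1→.O/XX/XO/OX/.O; (4,0)=-1→.O/XX/XO/.X/OO
ply 3, X at OO/XX/XO/.X/.O | (3,0)=+1→OO/XX/XO/XX/.O*; (4,0)=+0→OO/XX/XO/.X/XO
ply 4: OO/XX/XO/XX/.O is terminal -1 (O); from .O/XX/.O/.X/.O depth 6

PV length from [.O/XX/.O/.X/.O]: 3 plies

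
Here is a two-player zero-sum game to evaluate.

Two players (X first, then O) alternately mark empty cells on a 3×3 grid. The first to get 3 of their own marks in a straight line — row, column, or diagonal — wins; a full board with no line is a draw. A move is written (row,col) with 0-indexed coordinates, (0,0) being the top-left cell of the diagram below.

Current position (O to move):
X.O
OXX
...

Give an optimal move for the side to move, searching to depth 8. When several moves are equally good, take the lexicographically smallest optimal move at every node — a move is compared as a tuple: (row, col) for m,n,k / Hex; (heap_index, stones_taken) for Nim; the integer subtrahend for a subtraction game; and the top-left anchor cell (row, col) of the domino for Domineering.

ply 1, O at X.O/OXX/... | (0,1)=-1→XOO/OXX/...; (2,0)=-1→X.O/OXX/O..; (2,1)=-1→X.O/OXX/.O.; (2,2)=+0→X.O/OXX/..O*
ply 2, X at X.O/OXX/..O | (0,1)=+0→XXO/OXX/..O*; (2,0)=+0→X.O/OXX/X.O; (2,1)=+0→X.O/OXX/.XO
ply 3, O at XXO/OXX/..O | (2,0)=-1→XXO/OXX/O.O; (2,1)=+0→XXO/OXX/.OO*
ply 4, X at XXO/OXX/.OO | (2,0)=+0→XXO/OXX/XOO*
ply 5: XXO/OXX/XOO is terminal +0 (O); from X.O/OXX/... depth 8

O's best at [X.O/OXX/...]: (2,2)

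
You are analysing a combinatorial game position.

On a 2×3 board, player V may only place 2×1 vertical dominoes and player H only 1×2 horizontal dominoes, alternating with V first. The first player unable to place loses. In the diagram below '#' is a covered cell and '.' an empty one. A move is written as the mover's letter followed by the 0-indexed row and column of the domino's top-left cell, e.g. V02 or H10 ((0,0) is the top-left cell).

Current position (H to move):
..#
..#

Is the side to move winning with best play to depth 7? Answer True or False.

H winning at [..#/..#]: True

ply 1, H at ..#/..# | H00=+1→###/..#*; H10=+1→..#/###
ply 2: ###/..# is terminal -1 (V); from ..#/..# depth 7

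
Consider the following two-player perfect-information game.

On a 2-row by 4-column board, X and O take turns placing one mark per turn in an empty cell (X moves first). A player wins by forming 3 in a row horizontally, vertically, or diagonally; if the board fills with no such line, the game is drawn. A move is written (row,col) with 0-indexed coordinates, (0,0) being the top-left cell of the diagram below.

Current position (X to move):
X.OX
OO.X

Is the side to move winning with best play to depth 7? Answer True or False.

ply 1, X at X.OX/OO.X | (0,1)=-1→XXOX/OO.X; (1,2)=+0→X.OX/OOXX*
ply 2, O at X.OX/OOXX | (0,1)=+0→XOOX/OOXX*
ply 3: XOOX/OOXX is terminal +0 (X); from X.OX/OO.X depth 7

X winning at [X.OX/OO.X]: False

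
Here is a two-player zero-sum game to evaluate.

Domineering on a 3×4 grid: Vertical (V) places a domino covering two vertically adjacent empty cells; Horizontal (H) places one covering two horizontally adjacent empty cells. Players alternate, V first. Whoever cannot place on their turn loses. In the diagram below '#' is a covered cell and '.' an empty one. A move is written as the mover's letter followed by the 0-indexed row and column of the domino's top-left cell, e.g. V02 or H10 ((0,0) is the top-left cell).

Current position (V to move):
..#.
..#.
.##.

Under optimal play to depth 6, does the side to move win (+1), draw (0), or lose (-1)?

value(..#./..#./.##., V) = +1

ply 1, V at ..#./..#./.##. | V00=+1→#.#./#.#./.##.*; V01=+1→.##./.##./.##.; V03=-1→..##/..##/.##.; V10=+1→..#./#.#./###.; V13=-1→..#./..##/.###
ply 2: #.#./#.#./.##. is terminal -1 (H); from ..#./..#./.##. depth 6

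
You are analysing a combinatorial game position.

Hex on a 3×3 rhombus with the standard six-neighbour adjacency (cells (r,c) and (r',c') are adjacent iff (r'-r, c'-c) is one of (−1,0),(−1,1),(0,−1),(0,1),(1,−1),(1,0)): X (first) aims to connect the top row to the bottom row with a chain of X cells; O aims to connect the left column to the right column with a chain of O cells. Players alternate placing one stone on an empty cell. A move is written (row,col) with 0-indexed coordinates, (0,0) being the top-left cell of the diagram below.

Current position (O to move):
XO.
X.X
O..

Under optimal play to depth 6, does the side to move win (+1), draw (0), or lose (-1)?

[XO./X.X/O..] O move#1: (0,2):-1/XOO/X.X/O..*, (1,1):-1/XO./XOX/O.., (2,1):-1/XO./X.X/OO., (2,2):-1/XO./X.X/O.O
[XOO/X.X/O..] X move#2: (1,1):+1/XOO/XXX/O..*, (2,1):-1/XOO/X.X/OX., (2,2):-1/XOO/X.X/O.X
[XOO/XXX/O..] O move#3: (2,1):-1/XOO/XXX/OO.*, (2,2):-1/XOO/XXX/O.O
[XOO/XXX/OO.] X move#4: (2,2):+1/XOO/XXX/OOX*
[XOO/XXX/OOX] end (terminal -1, O#5); searched XO./X.X/O.. to 6

value(XO./X.X/O.., O) = -1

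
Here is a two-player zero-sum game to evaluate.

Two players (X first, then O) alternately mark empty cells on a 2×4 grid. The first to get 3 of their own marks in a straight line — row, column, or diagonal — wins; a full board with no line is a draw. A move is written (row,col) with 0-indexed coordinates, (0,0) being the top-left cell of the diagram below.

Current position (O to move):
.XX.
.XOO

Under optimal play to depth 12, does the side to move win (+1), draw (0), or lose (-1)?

value(.XX./.XOO, O) = -1

p1 O@[.XX./.XOO]: (0,0)[OXX./.XOO]-1* (0,3)[.XXO/.XOO]-1 (1,0)[.XX./OXOO]-1
p2 X@[OXX./.XOO]: (0,3)[OXXX/.XOO]+1* (1,0)[OXX./XXOO]+0
p3 O@[OXXX/.XOO] terminal -1; root [.XX./.XOO] d12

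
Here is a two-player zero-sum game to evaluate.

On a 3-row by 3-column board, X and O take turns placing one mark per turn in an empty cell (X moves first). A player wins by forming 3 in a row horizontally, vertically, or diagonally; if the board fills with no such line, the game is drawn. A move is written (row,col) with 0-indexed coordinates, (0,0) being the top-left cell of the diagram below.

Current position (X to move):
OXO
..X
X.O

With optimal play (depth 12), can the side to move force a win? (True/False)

X winning at [OXO/..X/X.O]: True

[OXO/..X/X.O] X move#1: (1,0):-1/OXO/X.X/X.O, (1,1):+1/OXO/.XX/X.O*, (2,1):-1/OXO/..X/XXO
[OXO/.XX/X.O] O move#2: (1,0):-1/OXO/OXX/X.O*, (2,1):-1/OXO/.XX/XOO
[OXO/OXX/X.O] X move#3: (2,1):+1/OXO/OXX/XXO*
[OXO/OXX/XXO] end (terminal -1, O#4); searched OXO/..X/X.O to 12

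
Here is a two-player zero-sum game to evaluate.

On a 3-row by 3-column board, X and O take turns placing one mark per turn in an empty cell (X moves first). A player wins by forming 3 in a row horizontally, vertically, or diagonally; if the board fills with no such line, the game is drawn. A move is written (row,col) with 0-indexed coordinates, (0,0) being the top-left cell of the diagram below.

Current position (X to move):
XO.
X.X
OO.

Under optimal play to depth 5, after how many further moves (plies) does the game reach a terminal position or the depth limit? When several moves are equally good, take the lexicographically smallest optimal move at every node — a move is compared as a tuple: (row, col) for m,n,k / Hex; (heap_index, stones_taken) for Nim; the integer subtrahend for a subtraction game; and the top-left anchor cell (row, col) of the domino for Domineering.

ply 1, X at XO./X.X/OO. | (0,2)=-1→XOX/X.X/OO.; (1,1)=+1→XO./XXX/OO.*; (2,2)=-1→XO./X.X/OOX
ply 2: XO./XXX/OO. is terminal -1 (O); from XO./X.X/OO. depth 5

PV length from [XO./X.X/OO.]: 1 ply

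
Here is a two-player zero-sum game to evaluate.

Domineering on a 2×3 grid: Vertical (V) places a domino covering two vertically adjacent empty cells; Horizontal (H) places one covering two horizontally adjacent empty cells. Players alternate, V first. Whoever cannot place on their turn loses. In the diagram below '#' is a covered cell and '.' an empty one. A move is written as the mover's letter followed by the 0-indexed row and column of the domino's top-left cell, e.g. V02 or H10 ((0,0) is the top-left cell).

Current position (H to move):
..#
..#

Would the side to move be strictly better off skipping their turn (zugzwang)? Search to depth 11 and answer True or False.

zugzwang(..#/..#, H) = False

[..#/..#] H move#1: H00:+1/###/..#*, H10:+1/..#/###
[###/..#] end (terminal -1, V#2); searched ..#/..# to 11
suppose H passes — search the same position with V to move:
pass> [..#/..#] V move#1: V00:+1/#.#/#.#*, V01:+1/.##/.##
pass> [#.#/#.#] end (terminal -1, H#2); searched ..#/..# to 11
for H: play +1, pass -1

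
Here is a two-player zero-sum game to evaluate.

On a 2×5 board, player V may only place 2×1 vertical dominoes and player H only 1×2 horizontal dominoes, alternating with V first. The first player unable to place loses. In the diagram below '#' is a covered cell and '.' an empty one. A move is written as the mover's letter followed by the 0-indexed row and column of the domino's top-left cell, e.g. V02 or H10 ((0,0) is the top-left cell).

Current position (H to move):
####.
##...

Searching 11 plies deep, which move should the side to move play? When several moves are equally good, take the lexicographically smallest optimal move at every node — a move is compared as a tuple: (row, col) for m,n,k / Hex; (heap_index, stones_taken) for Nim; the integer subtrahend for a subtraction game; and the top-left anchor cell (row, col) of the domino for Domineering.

p1 H@[####./##...]: H12[####./####.]-1 H13[####./##.##]+1*
p2 V@[####./##.##] terminal -1; root [####./##...] d11

H's best at [####./##...]: H13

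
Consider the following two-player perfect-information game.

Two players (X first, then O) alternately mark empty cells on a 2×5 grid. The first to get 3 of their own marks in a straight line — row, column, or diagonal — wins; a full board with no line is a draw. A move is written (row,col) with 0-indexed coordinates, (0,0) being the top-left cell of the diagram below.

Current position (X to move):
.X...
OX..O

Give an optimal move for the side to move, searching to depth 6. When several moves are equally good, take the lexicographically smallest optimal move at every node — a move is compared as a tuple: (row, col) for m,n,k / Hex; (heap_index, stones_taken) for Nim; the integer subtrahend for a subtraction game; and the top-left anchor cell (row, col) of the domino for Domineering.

X's best at [.X.../OX..O]: (0,2)

ply 1, X at .X.../OX..O | (0,0)=+0→XX.../OX..O; (0,2)=+1→.XX../OX..O*; (0,3)=+0→.X.X./OX..O; (0,4)=+0→.X..X/OX..O; (1,2)=+1→.X.../OXX.O; (1,3)=+1→.X.../OX.XO
ply 2, O at .XX../OX..O | (0,0)=-1→OXX../OX..O*; (0,3)=-1→.XXO./OX..O; (0,4)=-1→.XX.O/OX..O; (1,2)=-1→.XX../OXO.O; (1,3)=-1→.XX../OX.OO
ply 3, X at OXX../OX..O | (0,3)=+1→OXXX./OX..O*; (0,4)=+0→OXX.X/OX..O; (1,2)=+1→OXX../OXX.O; (1,3)=+1→OXX../OX.XO
ply 4: OXXX./OX..O is terminal -1 (O); from .X.../OX..O depth 6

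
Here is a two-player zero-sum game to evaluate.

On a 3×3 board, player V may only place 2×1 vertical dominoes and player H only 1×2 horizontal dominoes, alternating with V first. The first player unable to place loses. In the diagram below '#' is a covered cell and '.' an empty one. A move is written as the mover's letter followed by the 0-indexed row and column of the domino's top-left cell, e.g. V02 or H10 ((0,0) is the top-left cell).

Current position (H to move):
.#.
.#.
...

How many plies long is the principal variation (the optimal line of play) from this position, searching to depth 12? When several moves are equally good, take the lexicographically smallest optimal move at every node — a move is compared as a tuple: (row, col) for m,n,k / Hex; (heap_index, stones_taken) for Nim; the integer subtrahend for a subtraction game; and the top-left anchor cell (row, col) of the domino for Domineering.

[.#./.#./...] H move#1: H20:-1/.#./.#./##.*, H21:-1/.#./.#./.##
[.#./.#./##.] V move#2: V00:+1/##./##./##.*, V02:+1/.##/.##/##., V12:+1/.#./.##/###
[##./##./##.] end (terminal -1, H#3); searched .#./.#./... to 12

PV length from [.#./.#./...]: 2 plies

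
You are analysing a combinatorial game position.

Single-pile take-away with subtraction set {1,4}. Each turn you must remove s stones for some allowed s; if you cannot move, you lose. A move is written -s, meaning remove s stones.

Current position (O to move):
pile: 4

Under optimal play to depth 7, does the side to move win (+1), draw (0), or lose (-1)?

value(4, O) = +1

p1 O@[4]: -1[3]-1 -4[0]+1*
p2 X@[0] terminal -1; root [4] d7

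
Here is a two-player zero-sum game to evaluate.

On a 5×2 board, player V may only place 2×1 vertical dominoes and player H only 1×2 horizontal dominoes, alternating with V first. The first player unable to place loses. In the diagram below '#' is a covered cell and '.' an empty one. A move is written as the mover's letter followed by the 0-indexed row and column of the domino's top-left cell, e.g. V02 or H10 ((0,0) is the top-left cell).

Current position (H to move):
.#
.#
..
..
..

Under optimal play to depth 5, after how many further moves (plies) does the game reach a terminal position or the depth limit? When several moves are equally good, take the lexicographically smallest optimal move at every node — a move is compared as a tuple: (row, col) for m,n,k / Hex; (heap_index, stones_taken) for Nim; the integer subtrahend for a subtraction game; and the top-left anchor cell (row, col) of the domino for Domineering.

PV length from [.#/.#/../../..]: 3 plies

ply 1, H at .#/.#/../../.. | H20=-1→.#/.#/##/../..; H30=+1→.#/.#/../##/..*; H40=-1→.#/.#/../../##
ply 2, V at .#/.#/../##/.. | V00=-1→##/##/../##/..*; V10=-1→.#/##/#./##/..
ply 3, H at ##/##/../##/.. | H20=+1→##/##/##/##/..*; H40=+1→##/##/../##/##
ply 4: ##/##/##/##/.. is terminal -1 (V); from .#/.#/../../.. depth 5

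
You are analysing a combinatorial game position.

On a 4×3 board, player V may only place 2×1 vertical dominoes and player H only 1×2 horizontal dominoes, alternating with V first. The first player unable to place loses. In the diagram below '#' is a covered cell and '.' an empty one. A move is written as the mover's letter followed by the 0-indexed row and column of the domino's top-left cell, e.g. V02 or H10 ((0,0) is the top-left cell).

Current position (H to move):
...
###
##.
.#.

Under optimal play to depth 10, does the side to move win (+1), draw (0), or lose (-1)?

[.../###/##./.#.] H move#1: H00:-1/##./###/##./.#.*, H01:-1/.##/###/##./.#.
[##./###/##./.#.] V move#2: V22:+1/##./###/###/.##*
[##./###/###/.##] end (terminal -1, H#3); searched .../###/##./.#. to 10

value(.../###/##./.#., H) = -1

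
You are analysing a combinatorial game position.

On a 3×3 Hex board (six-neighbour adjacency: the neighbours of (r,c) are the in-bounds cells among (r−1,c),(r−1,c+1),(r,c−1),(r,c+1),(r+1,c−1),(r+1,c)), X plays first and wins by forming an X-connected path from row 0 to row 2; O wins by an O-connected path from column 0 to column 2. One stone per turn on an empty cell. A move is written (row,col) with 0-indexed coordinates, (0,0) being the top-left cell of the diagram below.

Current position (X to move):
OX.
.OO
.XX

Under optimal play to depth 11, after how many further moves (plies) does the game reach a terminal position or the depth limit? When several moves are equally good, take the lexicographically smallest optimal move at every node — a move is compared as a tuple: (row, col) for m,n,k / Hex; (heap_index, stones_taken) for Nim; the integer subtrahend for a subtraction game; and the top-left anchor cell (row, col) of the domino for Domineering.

PV length from [OX./.OO/.XX]: 2 plies

ply 1, X at OX./.OO/.XX | (0,2)=-1→OXX/.OO/.XX*; (1,0)=-1→OX./XOO/.XX; (2,0)=-1→OX./.OO/XXX
ply 2, O at OXX/.OO/.XX | (1,0)=+1→OXX/OOO/.XX*; (2,0)=+1→OXX/.OO/OXX
ply 3: OXX/OOO/.XX is terminal -1 (X); from OX./.OO/.XX depth 11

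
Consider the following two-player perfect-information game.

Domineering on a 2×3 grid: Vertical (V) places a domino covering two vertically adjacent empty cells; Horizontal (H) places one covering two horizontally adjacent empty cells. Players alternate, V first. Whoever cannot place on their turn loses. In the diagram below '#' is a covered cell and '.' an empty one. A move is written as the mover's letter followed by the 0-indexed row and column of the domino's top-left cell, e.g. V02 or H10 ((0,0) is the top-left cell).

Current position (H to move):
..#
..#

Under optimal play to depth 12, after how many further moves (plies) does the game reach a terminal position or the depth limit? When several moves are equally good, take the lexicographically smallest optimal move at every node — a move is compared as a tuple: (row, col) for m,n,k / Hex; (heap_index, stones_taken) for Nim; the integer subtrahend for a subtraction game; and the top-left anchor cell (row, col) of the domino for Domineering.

PV length from [..#/..#]: 1 ply

ply 1, H at ..#/..# | H00=+1→###/..#*; H10=+1→..#/###
ply 2: ###/..# is terminal -1 (V); from ..#/..# depth 12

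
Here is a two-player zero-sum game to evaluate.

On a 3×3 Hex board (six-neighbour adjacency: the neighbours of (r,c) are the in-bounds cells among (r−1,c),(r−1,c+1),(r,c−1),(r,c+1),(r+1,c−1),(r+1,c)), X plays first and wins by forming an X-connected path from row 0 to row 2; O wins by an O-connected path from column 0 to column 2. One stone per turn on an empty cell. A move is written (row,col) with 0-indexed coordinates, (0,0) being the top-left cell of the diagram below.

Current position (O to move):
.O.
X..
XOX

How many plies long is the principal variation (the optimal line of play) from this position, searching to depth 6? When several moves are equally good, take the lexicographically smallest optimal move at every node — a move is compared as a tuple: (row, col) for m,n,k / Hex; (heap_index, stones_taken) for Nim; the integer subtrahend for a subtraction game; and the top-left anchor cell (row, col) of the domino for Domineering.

PV length from [.O./X../XOX]: 4 plies

p1 O@[.O./X../XOX]: (0,0)[OO./X../XOX]-1* (0,2)[.OO/X../XOX]-1 (1,1)[.O./XO./XOX]-1 (1,2)[.O./X.O/XOX]-1
p2 X@[OO./X../XOX]: (0,2)[OOX/X../XOX]+1* (1,1)[OO./XX./XOX]-1 (1,2)[OO./X.X/XOX]-1
p3 O@[OOX/X../XOX]: (1,1)[OOX/XO./XOX]-1* (1,2)[OOX/X.O/XOX]-1
p4 X@[OOX/XO./XOX]: (1,2)[OOX/XOX/XOX]+1*
p5 O@[OOX/XOX/XOX] terminal -1; root [.O./X../XOX] d6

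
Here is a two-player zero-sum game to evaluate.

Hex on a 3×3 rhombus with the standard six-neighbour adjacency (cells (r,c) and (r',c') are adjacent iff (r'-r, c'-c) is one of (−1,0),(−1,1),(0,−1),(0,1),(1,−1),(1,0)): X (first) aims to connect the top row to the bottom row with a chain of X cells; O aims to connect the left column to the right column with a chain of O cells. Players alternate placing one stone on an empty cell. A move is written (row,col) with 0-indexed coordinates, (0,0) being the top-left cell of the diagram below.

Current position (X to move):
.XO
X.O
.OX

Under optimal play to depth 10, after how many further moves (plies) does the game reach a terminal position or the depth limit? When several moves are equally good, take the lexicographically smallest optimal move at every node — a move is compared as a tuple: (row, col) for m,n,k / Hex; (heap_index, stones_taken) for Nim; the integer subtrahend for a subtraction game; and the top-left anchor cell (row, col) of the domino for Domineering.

PV length from [.XO/X.O/.OX]: 1 ply

ply 1, X at .XO/X.O/.OX | (0,0)=-1→XXO/X.O/.OX; (1,1)=-1→.XO/XXO/.OX; (2,0)=+1→.XO/X.O/XOX*
ply 2: .XO/X.O/XOX is terminal -1 (O); from .XO/X.O/.OX depth 10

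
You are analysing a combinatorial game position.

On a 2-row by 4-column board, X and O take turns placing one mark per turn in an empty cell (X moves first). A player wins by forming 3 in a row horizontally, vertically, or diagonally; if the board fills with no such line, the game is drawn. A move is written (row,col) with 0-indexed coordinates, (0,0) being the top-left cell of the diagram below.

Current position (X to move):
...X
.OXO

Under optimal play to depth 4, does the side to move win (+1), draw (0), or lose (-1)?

ply 1, X at ...X/.OXO | (0,0)=+0→X..X/.OXO*; (0,1)=+0→.X.X/.OXO; (0,2)=+0→..XX/.OXO; (1,0)=+0→...X/XOXO
ply 2, O at X..X/.OXO | (0,1)=+0→XO.X/.OXO*; (0,2)=+0→X.OX/.OXO; (1,0)=+0→X..X/OOXO
ply 3, X at XO.X/.OXO | (0,2)=+0→XOXX/.OXO*; (1,0)=+0→XO.X/XOXO
ply 4, O at XOXX/.OXO | (1,0)=+0→XOXX/OOXO*
ply 5: XOXX/OOXO is terminal +0 (X); from ...X/.OXO depth 4

value(...X/.OXO, X) = 0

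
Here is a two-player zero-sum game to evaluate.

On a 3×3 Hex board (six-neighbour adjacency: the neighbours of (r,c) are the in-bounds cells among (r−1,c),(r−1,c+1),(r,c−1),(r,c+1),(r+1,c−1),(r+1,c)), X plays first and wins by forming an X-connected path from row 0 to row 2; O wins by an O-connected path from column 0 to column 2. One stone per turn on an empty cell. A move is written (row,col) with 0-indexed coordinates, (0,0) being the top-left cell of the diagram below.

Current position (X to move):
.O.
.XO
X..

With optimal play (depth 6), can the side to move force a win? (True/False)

ply 1, X at .O./.XO/X.. | (0,0)=+1→XO./.XO/X..*; (0,2)=+1→.OX/.XO/X..; (1,0)=+1→.O./XXO/X..; (2,1)=-1→.O./.XO/XX.; (2,2)=-1→.O./.XO/X.X
ply 2, O at XO./.XO/X.. | (0,2)=-1→XOO/.XO/X..*; (1,0)=-1→XO./OXO/X..; (2,1)=-1→XO./.XO/XO.; (2,2)=-1→XO./.XO/X.O
ply 3, X at XOO/.XO/X.. | (1,0)=+1→XOO/XXO/X..*; (2,1)=-1→XOO/.XO/XX.; (2,2)=-1→XOO/.XO/X.X
ply 4: XOO/XXO/X.. is terminal -1 (O); from .O./.XO/X.. depth 6

X winning at [.O./.XO/X..]: True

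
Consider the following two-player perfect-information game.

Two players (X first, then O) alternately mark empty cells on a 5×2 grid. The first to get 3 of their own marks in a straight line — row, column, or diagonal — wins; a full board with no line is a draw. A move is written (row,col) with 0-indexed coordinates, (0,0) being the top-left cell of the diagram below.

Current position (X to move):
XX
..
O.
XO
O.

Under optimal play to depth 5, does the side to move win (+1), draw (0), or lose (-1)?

p1 X@[XX/../O./XO/O.]: (1,0)[XX/X./O./XO/O.]-1 (1,1)[XX/.X/O./XO/O.]+0* (2,1)[XX/../OX/XO/O.]+0 (4,1)[XX/../O./XO/OX]+0
p2 O@[XX/.X/O./XO/O.]: (1,0)[XX/OX/O./XO/O.]-1 (2,1)[XX/.X/OO/XO/O.]+0* (4,1)[XX/.X/O./XO/OO]-1
p3 X@[XX/.X/OO/XO/O.]: (1,0)[XX/XX/OO/XO/O.]-1 (4,1)[XX/.X/OO/XO/OX]+0*
p4 O@[XX/.X/OO/XO/OX]: (1,0)[XX/OX/OO/XO/OX]+0*
p5 X@[XX/OX/OO/XO/OX] terminal +0; root [XX/../O./XO/O.] d5

value(XX/../O./XO/O., X) = 0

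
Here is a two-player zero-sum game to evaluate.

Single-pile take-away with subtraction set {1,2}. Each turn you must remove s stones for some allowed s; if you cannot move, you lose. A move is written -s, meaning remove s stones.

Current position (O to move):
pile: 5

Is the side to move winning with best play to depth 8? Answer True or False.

p1 O@[5]: -1[4]-1 -2[3]+1*
p2 X@[3]: -1[2]-1* -2[1]-1
p3 O@[2]: -1[1]-1 -2[0]+1*
p4 X@[0] terminal -1; root [5] d8

O winning at [5]: True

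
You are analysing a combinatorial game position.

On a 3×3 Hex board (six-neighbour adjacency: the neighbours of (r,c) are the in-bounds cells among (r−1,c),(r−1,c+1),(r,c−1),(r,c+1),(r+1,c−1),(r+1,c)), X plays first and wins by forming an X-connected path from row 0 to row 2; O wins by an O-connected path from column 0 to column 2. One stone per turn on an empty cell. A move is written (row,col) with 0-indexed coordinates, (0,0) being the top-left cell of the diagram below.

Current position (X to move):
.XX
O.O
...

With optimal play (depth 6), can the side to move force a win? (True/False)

X winning at [.XX/O.O/...]: True

p1 X@[.XX/O.O/...]: (0,0)[XXX/O.O/...]-1 (1,1)[.XX/OXO/...]+1* (2,0)[.XX/O.O/X..]-1 (2,1)[.XX/O.O/.X.]-1 (2,2)[.XX/O.O/..X]-1
p2 O@[.XX/OXO/...]: (0,0)[OXX/OXO/...]-1* (2,0)[.XX/OXO/O..]-1 (2,1)[.XX/OXO/.O.]-1 (2,2)[.XX/OXO/..O]-1
p3 X@[OXX/OXO/...]: (2,0)[OXX/OXO/X..]+1* (2,1)[OXX/OXO/.X.]+1 (2,2)[OXX/OXO/..X]+1
p4 O@[OXX/OXO/X..] terminal -1; root [.XX/O.O/...] d6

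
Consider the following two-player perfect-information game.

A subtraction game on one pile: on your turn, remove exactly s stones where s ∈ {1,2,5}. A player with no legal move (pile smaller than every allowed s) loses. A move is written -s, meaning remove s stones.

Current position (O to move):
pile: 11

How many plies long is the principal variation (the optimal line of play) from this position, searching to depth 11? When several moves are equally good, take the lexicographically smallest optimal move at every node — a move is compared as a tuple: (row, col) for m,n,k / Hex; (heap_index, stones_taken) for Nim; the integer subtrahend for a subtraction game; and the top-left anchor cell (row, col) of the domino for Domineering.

PV length from [11]: 7 plies

p1 O@[11]: -1[10]-1 -2[9]+1* -5[6]+1
p2 X@[9]: -1[8]-1* -2[7]-1 -5[4]-1
p3 O@[8]: -1[7]-1 -2[6]+1* -5[3]+1
p4 X@[6]: -1[5]-1* -2[4]-1 -5[1]-1
p5 O@[5]: -1[4]-1 -2[3]+1* -5[0]+1
p6 X@[3]: -1[2]-1* -2[1]-1
p7 O@[2]: -1[1]-1 -2[0]+1*
p8 X@[0] terminal -1; root [11] d11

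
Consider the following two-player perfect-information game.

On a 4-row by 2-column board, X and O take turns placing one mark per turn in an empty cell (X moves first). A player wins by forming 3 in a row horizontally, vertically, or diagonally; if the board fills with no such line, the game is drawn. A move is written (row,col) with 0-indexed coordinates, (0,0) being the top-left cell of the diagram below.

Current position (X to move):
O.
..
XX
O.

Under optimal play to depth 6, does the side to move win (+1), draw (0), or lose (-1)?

value(O./../XX/O., X) = +1

p1 X@[O./../XX/O.]: (0,1)[OX/../XX/O.]+0 (1,0)[O./X./XX/O.]+0 (1,1)[O./.X/XX/O.]+1* (3,1)[O./../XX/OX]+0
p2 O@[O./.X/XX/O.]: (0,1)[OO/.X/XX/O.]-1* (1,0)[O./OX/XX/O.]-1 (3,1)[O./.X/XX/OO]-1
p3 X@[OO/.X/XX/O.]: (1,0)[OO/XX/XX/O.]+0 (3,1)[OO/.X/XX/OX]+1*
p4 O@[OO/.X/XX/OX] terminal -1; root [O./../XX/O.] d6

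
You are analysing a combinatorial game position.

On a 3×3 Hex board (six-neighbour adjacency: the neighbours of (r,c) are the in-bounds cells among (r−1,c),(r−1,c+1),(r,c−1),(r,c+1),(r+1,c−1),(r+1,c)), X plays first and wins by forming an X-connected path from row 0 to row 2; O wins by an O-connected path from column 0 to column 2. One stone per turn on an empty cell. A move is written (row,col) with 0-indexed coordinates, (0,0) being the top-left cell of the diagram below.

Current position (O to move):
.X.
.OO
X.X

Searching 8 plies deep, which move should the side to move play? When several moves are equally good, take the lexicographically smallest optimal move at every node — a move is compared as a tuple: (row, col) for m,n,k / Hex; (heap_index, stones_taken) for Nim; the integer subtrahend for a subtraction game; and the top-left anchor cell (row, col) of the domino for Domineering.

[.X./.OO/X.X] O move#1: (0,0):-1/OX./.OO/X.X, (0,2):-1/.XO/.OO/X.X, (1,0):+1/.X./OOO/X.X*, (2,1):-1/.X./.OO/XOX
[.X./OOO/X.X] end (terminal -1, X#2); searched .X./.OO/X.X to 8

O's best at [.X./.OO/X.X]: (1,0)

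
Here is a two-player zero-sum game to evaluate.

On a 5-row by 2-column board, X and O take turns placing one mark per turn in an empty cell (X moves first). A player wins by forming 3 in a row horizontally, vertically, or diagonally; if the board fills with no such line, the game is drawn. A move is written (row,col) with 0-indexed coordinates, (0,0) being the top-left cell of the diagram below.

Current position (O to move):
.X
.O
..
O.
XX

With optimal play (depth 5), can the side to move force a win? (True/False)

p1 O@[.X/.O/../O./XX]: (0,0)[OX/.O/../O./XX]+0* (1,0)[.X/OO/../O./XX]+0 (2,0)[.X/.O/O./O./XX]+0 (2,1)[.X/.O/.O/O./XX]+0 (3,1)[.X/.O/../OO/XX]+0
p2 X@[OX/.O/../O./XX]: (1,0)[OX/XO/../O./XX]+0* (2,0)[OX/.O/X./O./XX]+0 (2,1)[OX/.O/.X/O./XX]+0 (3,1)[OX/.O/../OX/XX]+0
p3 O@[OX/XO/../O./XX]: (2,0)[OX/XO/O./O./XX]+0* (2,1)[OX/XO/.O/O./XX]+0 (3,1)[OX/XO/../OO/XX]+0
p4 X@[OX/XO/O./O./XX]: (2,1)[OX/XO/OX/O./XX]+0* (3,1)[OX/XO/O./OX/XX]+0
p5 O@[OX/XO/OX/O./XX]: (3,1)[OX/XO/OX/OO/XX]+0*
p6 X@[OX/XO/OX/OO/XX] terminal +0; root [.X/.O/../O./XX] d5

O winning at [.X/.O/../O./XX]: False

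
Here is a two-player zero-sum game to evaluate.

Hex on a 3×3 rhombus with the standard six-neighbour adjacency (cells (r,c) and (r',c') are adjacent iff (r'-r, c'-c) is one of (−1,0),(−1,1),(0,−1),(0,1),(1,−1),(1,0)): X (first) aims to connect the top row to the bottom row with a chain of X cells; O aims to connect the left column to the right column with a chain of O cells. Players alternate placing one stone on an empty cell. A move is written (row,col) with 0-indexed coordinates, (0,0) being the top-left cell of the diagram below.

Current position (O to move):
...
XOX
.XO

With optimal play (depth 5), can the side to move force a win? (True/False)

O winning at [.../XOX/.XO]: False

[.../XOX/.XO] O move#1: (0,0):-1/O../XOX/.XO*, (0,1):-1/.O./XOX/.XO, (0,2):-1/..O/XOX/.XO, (2,0):-1/.../XOX/OXO
[O../XOX/.XO] X move#2: (0,1):+1/OX./XOX/.XO*, (0,2):+1/O.X/XOX/.XO, (2,0):+1/O../XOX/XXO
[OX./XOX/.XO] O move#3: (0,2):-1/OXO/XOX/.XO*, (2,0):-1/OX./XOX/OXO
[OXO/XOX/.XO] X move#4: (2,0):+1/OXO/XOX/XXO*
[OXO/XOX/XXO] end (terminal -1, O#5); searched .../XOX/.XO to 5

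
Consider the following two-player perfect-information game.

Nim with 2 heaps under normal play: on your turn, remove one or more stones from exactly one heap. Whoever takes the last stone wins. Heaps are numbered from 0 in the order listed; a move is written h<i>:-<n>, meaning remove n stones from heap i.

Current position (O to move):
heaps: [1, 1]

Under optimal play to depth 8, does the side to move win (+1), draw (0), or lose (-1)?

ply 1, O at (1,1) | h0:-1=-1→(0,1)*; h1:-1=-1→(1,0)
ply 2, X at (0,1) | h1:-1=+1→(0,0)*
ply 3: (0,0) is terminal -1 (O); from (1,1) depth 8

value((1,1), O) = -1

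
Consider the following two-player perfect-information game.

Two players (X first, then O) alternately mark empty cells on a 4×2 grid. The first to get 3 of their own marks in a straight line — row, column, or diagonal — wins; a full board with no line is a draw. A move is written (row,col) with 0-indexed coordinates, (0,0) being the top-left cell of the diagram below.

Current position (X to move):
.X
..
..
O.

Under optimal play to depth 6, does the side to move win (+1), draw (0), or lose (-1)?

value(.X/../../O., X) = 0

p1 X@[.X/../../O.]: (0,0)[XX/../../O.]+0* (1,0)[.X/X./../O.]+0 (1,1)[.X/.X/../O.]+0 (2,0)[.X/../X./O.]+0 (2,1)[.X/../.X/O.]+0 (3,1)[.X/../../OX]+0
p2 O@[XX/../../O.]: (1,0)[XX/O./../O.]+0* (1,1)[XX/.O/../O.]+0 (2,0)[XX/../O./O.]+0 (2,1)[XX/../.O/O.]+0 (3,1)[XX/../../OO]+0
p3 X@[XX/O./../O.]: (1,1)[XX/OX/../O.]-1 (2,0)[XX/O./X./O.]+0* (2,1)[XX/O./.X/O.]-1 (3,1)[XX/O./../OX]-1
p4 O@[XX/O./X./O.]: (1,1)[XX/OO/X./O.]+0* (2,1)[XX/O./XO/O.]+0 (3,1)[XX/O./X./OO]+0
p5 X@[XX/OO/X./O.]: (2,1)[XX/OO/XX/O.]+0* (3,1)[XX/OO/X./OX]+0
p6 O@[XX/OO/XX/O.]: (3,1)[XX/OO/XX/OO]+0*
p7 X@[XX/OO/XX/OO] terminal +0; root [.X/../../O.] d6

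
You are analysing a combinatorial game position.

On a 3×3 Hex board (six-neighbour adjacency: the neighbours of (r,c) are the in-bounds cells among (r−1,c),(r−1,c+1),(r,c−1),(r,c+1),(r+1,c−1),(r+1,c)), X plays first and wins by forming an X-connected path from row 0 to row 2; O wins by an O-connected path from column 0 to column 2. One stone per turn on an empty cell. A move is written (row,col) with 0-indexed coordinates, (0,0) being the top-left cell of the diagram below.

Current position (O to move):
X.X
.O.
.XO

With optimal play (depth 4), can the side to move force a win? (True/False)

O winning at [X.X/.O./.XO]: True

[X.X/.O./.XO] O move#1: (0,1):-1/XOX/.O./.XO, (1,0):-1/X.X/OO./.XO, (1,2):+1/X.X/.OO/.XO*, (2,0):-1/X.X/.O./OXO
[X.X/.OO/.XO] X move#2: (0,1):-1/XXX/.OO/.XO*, (1,0):-1/X.X/XOO/.XO, (2,0):-1/X.X/.OO/XXO
[XXX/.OO/.XO] O move#3: (1,0):+1/XXX/OOO/.XO*, (2,0):+1/XXX/.OO/OXO
[XXX/OOO/.XO] end (terminal -1, X#4); searched X.X/.O./.XO to 4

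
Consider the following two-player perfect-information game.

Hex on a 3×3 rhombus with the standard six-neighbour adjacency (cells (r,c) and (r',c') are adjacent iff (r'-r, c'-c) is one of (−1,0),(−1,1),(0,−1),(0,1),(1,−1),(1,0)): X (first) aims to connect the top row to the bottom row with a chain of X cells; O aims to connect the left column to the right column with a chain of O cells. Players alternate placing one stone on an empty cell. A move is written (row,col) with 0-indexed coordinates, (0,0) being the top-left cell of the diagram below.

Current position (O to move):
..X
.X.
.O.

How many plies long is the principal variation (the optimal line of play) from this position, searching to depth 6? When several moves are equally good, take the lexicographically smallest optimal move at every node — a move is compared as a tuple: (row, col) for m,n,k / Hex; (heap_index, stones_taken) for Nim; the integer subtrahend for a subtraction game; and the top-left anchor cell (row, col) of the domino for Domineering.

ply 1, O at ..X/.X./.O. | (0,0)=-1→O.X/.X./.O.; (0,1)=-1→.OX/.X./.O.; (1,0)=-1→..X/OX./.O.; (1,2)=-1→..X/.XO/.O.; (2,0)=+1→..X/.X./OO.*; (2,2)=-1→..X/.X./.OO
ply 2, X at ..X/.X./OO. | (0,0)=-1→X.X/.X./OO.*; (0,1)=-1→.XX/.X./OO.; (1,0)=-1→..X/XX./OO.; (1,2)=-1→..X/.XX/OO.; (2,2)=-1→..X/.X./OOX
ply 3, O at X.X/.X./OO. | (0,1)=+1→XOX/.X./OO.*; (1,0)=+1→X.X/OX./OO.; (1,2)=+1→X.X/.XO/OO.; (2,2)=+1→X.X/.X./OOO
ply 4, X at XOX/.X./OO. | (1,0)=-1→XOX/XX./OO.*; (1,2)=-1→XOX/.XX/OO.; (2,2)=-1→XOX/.X./OOX
ply 5, O at XOX/XX./OO. | (1,2)=+1→XOX/XXO/OO.*; (2,2)=+1→XOX/XX./OOO
ply 6: XOX/XXO/OO. is terminal -1 (X); from ..X/.X./.O. depth 6

PV length from [..X/.X./.O.]: 5 plies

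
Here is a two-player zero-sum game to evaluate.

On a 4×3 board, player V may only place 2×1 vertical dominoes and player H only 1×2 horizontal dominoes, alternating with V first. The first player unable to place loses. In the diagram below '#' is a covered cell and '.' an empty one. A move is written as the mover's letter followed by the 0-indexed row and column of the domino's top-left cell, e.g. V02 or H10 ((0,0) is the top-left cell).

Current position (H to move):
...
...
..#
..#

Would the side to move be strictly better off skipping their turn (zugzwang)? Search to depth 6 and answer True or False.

[.../.../..#/..#] H move#1: H00:-1/##./.../..#/..#*, H01:-1/.##/.../..#/..#, H10:-1/.../##./..#/..#, H11:-1/.../.##/..#/..#, H20:-1/.../.../###/..#, H30:-1/.../.../..#/###
[##./.../..#/..#] V move#2: V02:-1/###/..#/..#/..#, V10:+1/##./#../#.#/..#*, V11:+1/##./.#./.##/..#, V20:+1/##./.../#.#/#.#, V21:+1/##./.../.##/.##
[##./#../#.#/..#] H move#3: H11:-1/##./###/#.#/..#*, H30:-1/##./#../#.#/###
[##./###/#.#/..#] V move#4: V21:+1/##./###/###/.##*
[##./###/###/.##] end (terminal -1, H#5); searched .../.../..#/..# to 6
if H skipped the turn, V would face:
~ [.../.../..#/..#] V move#1: V00:+1/#../#../..#/..#*, V01:+1/.#./.#./..#/..#, V02:+1/..#/..#/..#/..#, V10:-1/.../#../#.#/..#, V11:+1/.../.#./.##/..#, V20:+1/.../.../#.#/#.#, V21:+1/.../.../.##/.##
~ [#../#../..#/..#] H move#2: H01:-1/###/#../..#/..#*, H11:-1/#../###/..#/..#, H20:-1/#../#../###/..#, H30:-1/#../#../..#/###
~ [###/#../..#/..#] V move#3: V11:-1/###/##./.##/..#, V20:+1/###/#../#.#/#.#*, V21:+1/###/#../.##/.##
~ [###/#../#.#/#.#] H move#4: H11:-1/###/###/#.#/#.#*
~ [###/###/#.#/#.#] V move#5: V21:+1/###/###/###/###*
~ [###/###/###/###] end (terminal -1, H#6); searched .../.../..#/..# to 6
compare (H): move=-1 vs pass=-1

zugzwang(.../.../..#/..#, H) = False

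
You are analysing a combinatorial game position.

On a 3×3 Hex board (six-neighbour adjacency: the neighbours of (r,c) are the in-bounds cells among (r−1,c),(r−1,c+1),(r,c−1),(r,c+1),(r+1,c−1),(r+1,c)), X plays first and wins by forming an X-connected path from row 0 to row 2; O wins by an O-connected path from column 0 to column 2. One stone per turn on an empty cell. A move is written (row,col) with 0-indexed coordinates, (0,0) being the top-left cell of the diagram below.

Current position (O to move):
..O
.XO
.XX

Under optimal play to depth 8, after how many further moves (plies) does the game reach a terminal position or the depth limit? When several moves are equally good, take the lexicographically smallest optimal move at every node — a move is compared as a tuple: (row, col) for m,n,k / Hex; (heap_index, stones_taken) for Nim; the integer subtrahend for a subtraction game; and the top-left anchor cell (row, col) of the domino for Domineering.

p1 O@[..O/.XO/.XX]: (0,0)[O.O/.XO/.XX]-1 (0,1)[.OO/.XO/.XX]+1* (1,0)[..O/OXO/.XX]-1 (2,0)[..O/.XO/OXX]-1
p2 X@[.OO/.XO/.XX]: (0,0)[XOO/.XO/.XX]-1* (1,0)[.OO/XXO/.XX]-1 (2,0)[.OO/.XO/XXX]-1
p3 O@[XOO/.XO/.XX]: (1,0)[XOO/OXO/.XX]+1* (2,0)[XOO/.XO/OXX]-1
p4 X@[XOO/OXO/.XX] terminal -1; root [..O/.XO/.XX] d8

PV length from [..O/.XO/.XX]: 3 plies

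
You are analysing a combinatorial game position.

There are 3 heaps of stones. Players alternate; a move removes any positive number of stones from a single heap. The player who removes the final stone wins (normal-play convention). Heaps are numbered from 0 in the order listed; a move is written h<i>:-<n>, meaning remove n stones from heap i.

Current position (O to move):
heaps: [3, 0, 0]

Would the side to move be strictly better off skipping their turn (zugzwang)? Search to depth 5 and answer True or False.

[(3,0,0)] O move#1: h0:-1:-1/(2,0,0), h0:-2:-1/(1,0,0), h0:-3:+1/(0,0,0)*
[(0,0,0)] end (terminal -1, X#2); searched (3,0,0) to 5
pass branch (X moves first from the same position):
  | [(3,0,0)] X move#1: h0:-1:-1/(2,0,0), h0:-2:-1/(1,0,0), h0:-3:+1/(0,0,0)*
  | [(0,0,0)] end (terminal -1, O#2); searched (3,0,0) to 5
O moving scores +1; O passing scores -1

zugzwang((3,0,0), O) = False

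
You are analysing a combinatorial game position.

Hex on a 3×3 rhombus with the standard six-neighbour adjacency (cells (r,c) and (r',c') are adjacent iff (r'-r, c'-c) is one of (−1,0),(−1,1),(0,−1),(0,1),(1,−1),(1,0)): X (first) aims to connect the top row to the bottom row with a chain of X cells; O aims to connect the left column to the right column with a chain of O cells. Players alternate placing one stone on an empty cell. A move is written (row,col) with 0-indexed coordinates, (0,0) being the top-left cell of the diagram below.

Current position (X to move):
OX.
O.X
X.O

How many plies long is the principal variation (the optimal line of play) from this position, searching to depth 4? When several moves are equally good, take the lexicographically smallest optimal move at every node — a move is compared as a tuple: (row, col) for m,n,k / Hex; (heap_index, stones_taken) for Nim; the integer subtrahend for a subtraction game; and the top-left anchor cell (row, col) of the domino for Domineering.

p1 X@[OX./O.X/X.O]: (0,2)[OXX/O.X/X.O]+1* (1,1)[OX./OXX/X.O]+1 (2,1)[OX./O.X/XXO]+1
p2 O@[OXX/O.X/X.O]: (1,1)[OXX/OOX/X.O]-1* (2,1)[OXX/O.X/XOO]-1
p3 X@[OXX/OOX/X.O]: (2,1)[OXX/OOX/XXO]+1*
p4 O@[OXX/OOX/XXO] terminal -1; root [OX./O.X/X.O] d4

PV length from [OX./O.X/X.O]: 3 plies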